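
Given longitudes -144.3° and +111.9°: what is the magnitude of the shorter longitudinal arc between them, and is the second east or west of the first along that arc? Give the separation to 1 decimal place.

103.8° west

Raw difference: 111.9 − -144.3 = 256.2°.
Normalise into (−180°, 180°]: 256.2° − 360° = -103.8°.
Negative ⇒ the second point lies to the west; separation 103.8°.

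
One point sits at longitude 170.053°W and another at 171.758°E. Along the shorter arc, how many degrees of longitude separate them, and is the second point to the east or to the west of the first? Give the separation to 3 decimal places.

Raw difference: 171.758 − -170.053 = 341.811°.
Normalise into (−180°, 180°]: 341.811° − 360° = -18.189°.
Negative ⇒ the second point lies to the west; separation 18.189°.

18.189° west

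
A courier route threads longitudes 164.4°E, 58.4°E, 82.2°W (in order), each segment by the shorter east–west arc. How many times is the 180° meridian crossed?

Leg 1: +164.4° → +58.4°, shortest Δλ = -106.0° (west) — does not cross 180°.
Leg 2: +58.4° → -82.2°, shortest Δλ = -140.6° (west) — does not cross 180°.
Total crossings: 0.

0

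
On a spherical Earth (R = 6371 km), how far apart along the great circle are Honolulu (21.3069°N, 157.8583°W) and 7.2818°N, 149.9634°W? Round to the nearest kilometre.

Δλ = -149.9634 − -157.8583 = 7.8949°.
Δφ = 7.2818 − 21.3069 = -14.0251°.
a = sin²(Δφ/2) + cos φ₁ · cos φ₂ · sin²(Δλ/2) = 0.019285.
c = 2·atan2(√a, √(1−a)) = 0.27864 rad → d = 6371·c ≈ 1775.21 km.

1775 km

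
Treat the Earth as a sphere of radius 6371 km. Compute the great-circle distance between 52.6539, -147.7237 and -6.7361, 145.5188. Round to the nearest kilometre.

Δλ = 145.5188 − -147.7237 = 293.2425°; wrapped into (−180°, 180°]: -66.7575°.
Δφ = -6.7361 − 52.6539 = -59.3900°.
a = sin²(Δφ/2) + cos φ₁ · cos φ₂ · sin²(Δλ/2) = 0.427756.
c = 2·atan2(√a, √(1−a)) = 1.42580 rad → d = 6371·c ≈ 9083.78 km.

9084 km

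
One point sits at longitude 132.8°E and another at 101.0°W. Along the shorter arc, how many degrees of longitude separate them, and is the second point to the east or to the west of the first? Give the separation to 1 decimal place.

126.2° east

Raw difference: -101.0 − 132.8 = -233.8°.
Normalise into (−180°, 180°]: -233.8° + 360° = 126.2°.
Positive ⇒ the second point lies to the east; separation 126.2°.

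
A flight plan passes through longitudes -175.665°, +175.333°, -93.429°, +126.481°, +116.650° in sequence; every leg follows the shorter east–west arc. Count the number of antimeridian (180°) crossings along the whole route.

3

Leg 1: -175.665° → +175.333°, shortest Δλ = -9.002° (west) — crosses 180°.
Leg 2: +175.333° → -93.429°, shortest Δλ = 91.238° (east) — crosses 180°.
Leg 3: -93.429° → +126.481°, shortest Δλ = -140.09° (west) — crosses 180°.
Leg 4: +126.481° → +116.650°, shortest Δλ = -9.831° (west) — does not cross 180°.
Total crossings: 3.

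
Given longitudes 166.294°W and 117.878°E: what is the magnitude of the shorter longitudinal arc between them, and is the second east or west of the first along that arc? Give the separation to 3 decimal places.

Raw difference: 117.878 − -166.294 = 284.172°.
Normalise into (−180°, 180°]: 284.172° − 360° = -75.828°.
Negative ⇒ the second point lies to the west; separation 75.828°.

75.828° west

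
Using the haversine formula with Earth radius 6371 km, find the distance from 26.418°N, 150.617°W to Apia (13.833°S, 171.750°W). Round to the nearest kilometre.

Δλ = -171.750 − -150.617 = -21.133°.
Δφ = -13.833 − 26.418 = -40.251°.
a = sin²(Δφ/2) + cos φ₁ · cos φ₂ · sin²(Δλ/2) = 0.147631.
c = 2·atan2(√a, √(1−a)) = 0.78874 rad → d = 6371·c ≈ 5025.08 km.

5025 km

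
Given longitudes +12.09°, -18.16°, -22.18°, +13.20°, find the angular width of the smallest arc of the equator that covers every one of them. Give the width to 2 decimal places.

Sort the longitudes: -22.18°, -18.16°, +12.09°, +13.20°.
Eastward gaps between consecutive values (wrapping around): 4.02°, 30.25°, 1.11°, 324.62°.
Largest gap = 324.62° ⇒ minimal covering band is its complement: 360° − 324.62° = 35.38°.
Band runs from -22.18° eastward to +13.20°.

35.38°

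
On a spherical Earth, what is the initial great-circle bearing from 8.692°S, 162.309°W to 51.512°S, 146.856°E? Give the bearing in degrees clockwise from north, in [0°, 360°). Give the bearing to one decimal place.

214.0°

Δλ = 146.856 − -162.309 = 309.165°; wrapped into (−180°, 180°]: -50.835°.
θ = atan2( sin Δλ · cos φ₂ , cos φ₁ · sin φ₂ − sin φ₁ · cos φ₂ · cos Δλ )
  = atan2(-0.48253, -0.71435) = -145.962° → normalised to [0°, 360°): 214.038°.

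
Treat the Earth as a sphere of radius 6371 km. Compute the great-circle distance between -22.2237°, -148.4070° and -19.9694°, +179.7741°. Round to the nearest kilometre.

Δλ = 179.7741 − -148.4070 = 328.1811°; wrapped into (−180°, 180°]: -31.8189°.
Δφ = -19.9694 − -22.2237 = 2.2543°.
a = sin²(Δφ/2) + cos φ₁ · cos φ₂ · sin²(Δλ/2) = 0.065763.
c = 2·atan2(√a, √(1−a)) = 0.51868 rad → d = 6371·c ≈ 3304.53 km.

3305 km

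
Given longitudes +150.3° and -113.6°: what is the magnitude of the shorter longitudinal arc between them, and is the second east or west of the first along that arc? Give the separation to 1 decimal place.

Raw difference: -113.6 − 150.3 = -263.9°.
Normalise into (−180°, 180°]: -263.9° + 360° = 96.1°.
Positive ⇒ the second point lies to the east; separation 96.1°.

96.1° east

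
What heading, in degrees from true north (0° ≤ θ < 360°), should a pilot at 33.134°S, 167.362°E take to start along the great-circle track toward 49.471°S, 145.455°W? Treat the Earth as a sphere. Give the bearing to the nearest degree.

130°

Δλ = -145.455 − 167.362 = -312.817°; wrapped into (−180°, 180°]: 47.183°.
θ = atan2( sin Δλ · cos φ₂ , cos φ₁ · sin φ₂ − sin φ₁ · cos φ₂ · cos Δλ )
  = atan2(0.47667, -0.39507) = 129.652° → normalised to [0°, 360°): 129.652°.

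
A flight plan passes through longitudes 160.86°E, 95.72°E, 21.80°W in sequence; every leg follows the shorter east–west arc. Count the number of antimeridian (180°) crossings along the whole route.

Leg 1: +160.86° → +95.72°, shortest Δλ = -65.14° (west) — does not cross 180°.
Leg 2: +95.72° → -21.80°, shortest Δλ = -117.52° (west) — does not cross 180°.
Total crossings: 0.

0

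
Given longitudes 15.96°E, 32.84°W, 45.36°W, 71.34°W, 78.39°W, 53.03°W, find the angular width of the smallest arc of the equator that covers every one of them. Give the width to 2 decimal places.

Sort the longitudes: -78.39°, -71.34°, -53.03°, -45.36°, -32.84°, +15.96°.
Eastward gaps between consecutive values (wrapping around): 7.05°, 18.31°, 7.67°, 12.52°, 48.80°, 265.65°.
Largest gap = 265.65° ⇒ minimal covering band is its complement: 360° − 265.65° = 94.35°.
Band runs from -78.39° eastward to +15.96°.

94.35°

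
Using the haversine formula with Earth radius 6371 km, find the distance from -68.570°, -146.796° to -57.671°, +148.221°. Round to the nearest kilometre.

Δλ = 148.221 − -146.796 = 295.017°; wrapped into (−180°, 180°]: -64.983°.
Δφ = -57.671 − -68.570 = 10.899°.
a = sin²(Δφ/2) + cos φ₁ · cos φ₂ · sin²(Δλ/2) = 0.065400.
c = 2·atan2(√a, √(1−a)) = 0.51721 rad → d = 6371·c ≈ 3295.17 km.

3295 km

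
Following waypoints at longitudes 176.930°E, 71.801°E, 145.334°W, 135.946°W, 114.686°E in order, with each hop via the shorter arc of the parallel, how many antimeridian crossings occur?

Leg 1: +176.930° → +71.801°, shortest Δλ = -105.129° (west) — does not cross 180°.
Leg 2: +71.801° → -145.334°, shortest Δλ = 142.865° (east) — crosses 180°.
Leg 3: -145.334° → -135.946°, shortest Δλ = 9.388° (east) — does not cross 180°.
Leg 4: -135.946° → +114.686°, shortest Δλ = -109.368° (west) — crosses 180°.
Total crossings: 2.

2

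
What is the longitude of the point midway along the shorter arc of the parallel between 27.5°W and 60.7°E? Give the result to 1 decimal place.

Signed shortest Δλ from -27.5° to +60.7° is +88.2°.
Midpoint longitude = -27.5° + (+88.2°)/2 = -27.5° + 44.1° = +16.6°.

16.6°E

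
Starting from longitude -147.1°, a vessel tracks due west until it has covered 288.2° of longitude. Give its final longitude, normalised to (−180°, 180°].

-75.3°

Start at -147.1°; shift −288.2° → -435.3°.
-435.3° lies outside (−180°, 180°]; add 360° → -75.3°.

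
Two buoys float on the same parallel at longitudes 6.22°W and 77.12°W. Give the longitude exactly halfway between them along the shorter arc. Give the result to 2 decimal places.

41.67°W

Signed shortest Δλ from -6.22° to -77.12° is -70.90°.
Midpoint longitude = -6.22° + (-70.90°)/2 = -6.22° − 35.45° = -41.67°.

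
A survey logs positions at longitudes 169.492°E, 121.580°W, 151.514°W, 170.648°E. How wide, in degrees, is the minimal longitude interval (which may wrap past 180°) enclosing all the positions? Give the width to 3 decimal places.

Sort the longitudes: -151.514°, -121.580°, +169.492°, +170.648°.
Eastward gaps between consecutive values (wrapping around): 29.934°, 291.072°, 1.156°, 37.838°.
Largest gap = 291.072° ⇒ minimal covering band is its complement: 360° − 291.072° = 68.928°.
Band runs from +169.492° eastward to -121.580°, crossing the antimeridian.

68.928°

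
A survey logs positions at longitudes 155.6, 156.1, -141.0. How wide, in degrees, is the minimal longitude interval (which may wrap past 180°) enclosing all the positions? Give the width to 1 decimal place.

63.4°

Sort the longitudes: -141.0°, +155.6°, +156.1°.
Eastward gaps between consecutive values (wrapping around): 296.6°, 0.5°, 62.9°.
Largest gap = 296.6° ⇒ minimal covering band is its complement: 360° − 296.6° = 63.4°.
Band runs from +155.6° eastward to -141.0°, crossing the antimeridian.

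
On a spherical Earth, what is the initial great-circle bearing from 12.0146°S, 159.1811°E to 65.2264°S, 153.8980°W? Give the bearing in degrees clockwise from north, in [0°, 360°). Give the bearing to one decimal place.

Δλ = -153.8980 − 159.1811 = -313.0791°; wrapped into (−180°, 180°]: 46.9209°.
θ = atan2( sin Δλ · cos φ₂ , cos φ₁ · sin φ₂ − sin φ₁ · cos φ₂ · cos Δλ )
  = atan2(0.30607, -0.82850) = 159.725° → normalised to [0°, 360°): 159.725°.

159.7°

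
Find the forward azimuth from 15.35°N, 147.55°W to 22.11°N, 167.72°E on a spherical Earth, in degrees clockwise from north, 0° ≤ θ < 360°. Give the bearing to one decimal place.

Δλ = 167.72 − -147.55 = 315.27°; wrapped into (−180°, 180°]: -44.73°.
θ = atan2( sin Δλ · cos φ₂ , cos φ₁ · sin φ₂ − sin φ₁ · cos φ₂ · cos Δλ )
  = atan2(-0.65201, 0.18873) = -73.857° → normalised to [0°, 360°): 286.143°.

286.1°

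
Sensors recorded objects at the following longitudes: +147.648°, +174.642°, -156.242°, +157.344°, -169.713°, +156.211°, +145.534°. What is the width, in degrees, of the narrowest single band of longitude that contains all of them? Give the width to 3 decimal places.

58.224°

Sort the longitudes: -169.713°, -156.242°, +145.534°, +147.648°, +156.211°, +157.344°, +174.642°.
Eastward gaps between consecutive values (wrapping around): 13.471°, 301.776°, 2.114°, 8.563°, 1.133°, 17.298°, 15.645°.
Largest gap = 301.776° ⇒ minimal covering band is its complement: 360° − 301.776° = 58.224°.
Band runs from +145.534° eastward to -156.242°, crossing the antimeridian.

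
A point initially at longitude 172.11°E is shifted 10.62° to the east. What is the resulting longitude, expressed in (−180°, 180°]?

177.27°W

Start at +172.11°; shift +10.62° → +182.73°.
+182.73° lies outside (−180°, 180°]; subtract 360° → -177.27°.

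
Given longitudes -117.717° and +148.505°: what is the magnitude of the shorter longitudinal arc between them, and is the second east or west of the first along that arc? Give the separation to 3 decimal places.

93.778° west

Raw difference: 148.505 − -117.717 = 266.222°.
Normalise into (−180°, 180°]: 266.222° − 360° = -93.778°.
Negative ⇒ the second point lies to the west; separation 93.778°.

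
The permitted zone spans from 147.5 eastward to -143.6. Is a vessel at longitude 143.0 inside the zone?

Band width going east from +147.5° to -143.6°: ((-143.6 − 147.5) mod 360) = 68.9°.
Offset of +143.0° east of the west edge: ((143.0 − 147.5) mod 360) = 355.5°.
355.5° > 68.9° ⇒ outside.

No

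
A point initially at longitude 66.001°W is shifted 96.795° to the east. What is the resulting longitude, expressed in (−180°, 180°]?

Start at -66.001°; shift +96.795° → +30.794°.
+30.794° already lies in (−180°, 180°].

30.794°E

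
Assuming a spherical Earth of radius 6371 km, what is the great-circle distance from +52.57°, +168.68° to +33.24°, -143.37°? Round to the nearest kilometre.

Δλ = -143.37 − 168.68 = -312.05°; wrapped into (−180°, 180°]: 47.95°.
Δφ = 33.24 − 52.57 = -19.33°.
a = sin²(Δφ/2) + cos φ₁ · cos φ₂ · sin²(Δλ/2) = 0.112119.
c = 2·atan2(√a, √(1−a)) = 0.68288 rad → d = 6371·c ≈ 4350.60 km.

4351 km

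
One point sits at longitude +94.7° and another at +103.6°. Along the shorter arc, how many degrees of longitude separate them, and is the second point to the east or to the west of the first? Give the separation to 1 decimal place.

Raw difference: 103.6 − 94.7 = 8.9°.
Normalise into (−180°, 180°]: 8.9° stays 8.9°.
Positive ⇒ the second point lies to the east; separation 8.9°.

8.9° east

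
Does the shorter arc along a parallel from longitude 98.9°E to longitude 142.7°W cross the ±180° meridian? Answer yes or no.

Naïve |-142.7 − 98.9| = 241.6° > 180°, so the shorter arc goes the other way round — across 180°.
Signed shortest Δλ = ((-142.7 − 98.9 + 180) mod 360) − 180 = 118.4°.
Going east by 118.4° from +98.9° passes through 180° before reaching -142.7°.

Yes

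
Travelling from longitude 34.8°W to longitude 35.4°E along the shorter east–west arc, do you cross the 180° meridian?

No

Signed shortest Δλ = ((35.4 − -34.8 + 180) mod 360) − 180 = 70.2°.
Going east by 70.2° from -34.8° reaches +35.4° without touching 180°.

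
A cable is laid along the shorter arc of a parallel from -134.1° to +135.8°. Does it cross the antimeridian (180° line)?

Naïve |135.8 − -134.1| = 269.9° > 180°, so the shorter arc goes the other way round — across 180°.
Signed shortest Δλ = ((135.8 − -134.1 + 180) mod 360) − 180 = -90.1°.
Going west by 90.1° from -134.1° passes through 180° before reaching +135.8°.

Yes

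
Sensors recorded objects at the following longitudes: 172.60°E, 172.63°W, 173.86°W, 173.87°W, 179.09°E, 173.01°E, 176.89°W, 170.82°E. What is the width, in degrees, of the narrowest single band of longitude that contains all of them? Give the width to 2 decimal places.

16.55°

Sort the longitudes: -176.89°, -173.87°, -173.86°, -172.63°, +170.82°, +172.60°, +173.01°, +179.09°.
Eastward gaps between consecutive values (wrapping around): 3.02°, 0.01°, 1.23°, 343.45°, 1.78°, 0.41°, 6.08°, 4.02°.
Largest gap = 343.45° ⇒ minimal covering band is its complement: 360° − 343.45° = 16.55°.
Band runs from +170.82° eastward to -172.63°, crossing the antimeridian.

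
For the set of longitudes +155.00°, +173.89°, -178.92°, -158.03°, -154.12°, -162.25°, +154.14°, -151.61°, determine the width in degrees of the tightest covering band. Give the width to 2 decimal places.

Sort the longitudes: -178.92°, -162.25°, -158.03°, -154.12°, -151.61°, +154.14°, +155.00°, +173.89°.
Eastward gaps between consecutive values (wrapping around): 16.67°, 4.22°, 3.91°, 2.51°, 305.75°, 0.86°, 18.89°, 7.19°.
Largest gap = 305.75° ⇒ minimal covering band is its complement: 360° − 305.75° = 54.25°.
Band runs from +154.14° eastward to -151.61°, crossing the antimeridian.

54.25°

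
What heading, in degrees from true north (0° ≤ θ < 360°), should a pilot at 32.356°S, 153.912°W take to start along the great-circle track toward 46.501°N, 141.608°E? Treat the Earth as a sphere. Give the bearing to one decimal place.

321.2°

Δλ = 141.608 − -153.912 = 295.520°; wrapped into (−180°, 180°]: -64.480°.
θ = atan2( sin Δλ · cos φ₂ , cos φ₁ · sin φ₂ − sin φ₁ · cos φ₂ · cos Δλ )
  = atan2(-0.62118, 0.77147) = -38.841° → normalised to [0°, 360°): 321.159°.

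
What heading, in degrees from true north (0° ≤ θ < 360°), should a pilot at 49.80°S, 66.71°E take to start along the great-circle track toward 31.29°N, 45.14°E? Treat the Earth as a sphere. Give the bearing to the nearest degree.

342°

Δλ = 45.14 − 66.71 = -21.57°.
θ = atan2( sin Δλ · cos φ₂ , cos φ₁ · sin φ₂ − sin φ₁ · cos φ₂ · cos Δλ )
  = atan2(-0.31416, 0.94222) = -18.440° → normalised to [0°, 360°): 341.560°.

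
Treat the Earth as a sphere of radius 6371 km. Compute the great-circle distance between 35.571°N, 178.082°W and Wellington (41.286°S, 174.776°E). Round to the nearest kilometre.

8577 km

Δλ = 174.776 − -178.082 = 352.858°; wrapped into (−180°, 180°]: -7.142°.
Δφ = -41.286 − 35.571 = -76.857°.
a = sin²(Δφ/2) + cos φ₁ · cos φ₂ · sin²(Δλ/2) = 0.388680.
c = 2·atan2(√a, √(1−a)) = 1.34627 rad → d = 6371·c ≈ 8577.12 km.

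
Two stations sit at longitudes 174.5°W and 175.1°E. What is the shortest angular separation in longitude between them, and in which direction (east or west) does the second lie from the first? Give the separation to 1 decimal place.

10.4° west

Raw difference: 175.1 − -174.5 = 349.6°.
Normalise into (−180°, 180°]: 349.6° − 360° = -10.4°.
Negative ⇒ the second point lies to the west; separation 10.4°.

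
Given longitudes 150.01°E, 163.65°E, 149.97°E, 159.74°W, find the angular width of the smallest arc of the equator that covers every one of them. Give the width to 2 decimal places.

50.29°

Sort the longitudes: -159.74°, +149.97°, +150.01°, +163.65°.
Eastward gaps between consecutive values (wrapping around): 309.71°, 0.04°, 13.64°, 36.61°.
Largest gap = 309.71° ⇒ minimal covering band is its complement: 360° − 309.71° = 50.29°.
Band runs from +149.97° eastward to -159.74°, crossing the antimeridian.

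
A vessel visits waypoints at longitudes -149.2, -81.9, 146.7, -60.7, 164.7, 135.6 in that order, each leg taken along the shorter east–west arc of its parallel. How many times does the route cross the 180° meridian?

Leg 1: -149.2° → -81.9°, shortest Δλ = 67.3° (east) — does not cross 180°.
Leg 2: -81.9° → +146.7°, shortest Δλ = -131.4° (west) — crosses 180°.
Leg 3: +146.7° → -60.7°, shortest Δλ = 152.6° (east) — crosses 180°.
Leg 4: -60.7° → +164.7°, shortest Δλ = -134.6° (west) — crosses 180°.
Leg 5: +164.7° → +135.6°, shortest Δλ = -29.1° (west) — does not cross 180°.
Total crossings: 3.

3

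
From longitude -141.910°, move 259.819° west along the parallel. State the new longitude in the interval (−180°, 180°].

Start at -141.910°; shift −259.819° → -401.729°.
-401.729° lies outside (−180°, 180°]; add 360° → -41.729°.

-41.729°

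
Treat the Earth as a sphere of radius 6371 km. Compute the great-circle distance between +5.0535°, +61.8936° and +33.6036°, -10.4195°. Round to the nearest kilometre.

Δλ = -10.4195 − 61.8936 = -72.3131°.
Δφ = 33.6036 − 5.0535 = 28.5501°.
a = sin²(Δφ/2) + cos φ₁ · cos φ₂ · sin²(Δλ/2) = 0.349595.
c = 2·atan2(√a, √(1−a)) = 1.26525 rad → d = 6371·c ≈ 8060.93 km.

8061 km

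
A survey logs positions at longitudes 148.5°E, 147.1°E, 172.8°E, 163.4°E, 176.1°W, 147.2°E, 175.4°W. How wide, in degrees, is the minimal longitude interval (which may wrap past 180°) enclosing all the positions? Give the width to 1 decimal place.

Sort the longitudes: -176.1°, -175.4°, +147.1°, +147.2°, +148.5°, +163.4°, +172.8°.
Eastward gaps between consecutive values (wrapping around): 0.7°, 322.5°, 0.1°, 1.3°, 14.9°, 9.4°, 11.1°.
Largest gap = 322.5° ⇒ minimal covering band is its complement: 360° − 322.5° = 37.5°.
Band runs from +147.1° eastward to -175.4°, crossing the antimeridian.

37.5°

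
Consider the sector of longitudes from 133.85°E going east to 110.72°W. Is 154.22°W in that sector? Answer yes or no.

Yes

Band width going east from +133.85° to -110.72°: ((-110.72 − 133.85) mod 360) = 115.43°.
Offset of -154.22° east of the west edge: ((-154.22 − 133.85) mod 360) = 71.93°.
71.93° ≤ 115.43° ⇒ inside.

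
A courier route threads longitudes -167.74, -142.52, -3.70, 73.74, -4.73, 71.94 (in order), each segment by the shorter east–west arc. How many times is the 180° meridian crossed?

Leg 1: -167.74° → -142.52°, shortest Δλ = 25.22° (east) — does not cross 180°.
Leg 2: -142.52° → -3.70°, shortest Δλ = 138.82° (east) — does not cross 180°.
Leg 3: -3.70° → +73.74°, shortest Δλ = 77.44° (east) — does not cross 180°.
Leg 4: +73.74° → -4.73°, shortest Δλ = -78.47° (west) — does not cross 180°.
Leg 5: -4.73° → +71.94°, shortest Δλ = 76.67° (east) — does not cross 180°.
Total crossings: 0.

0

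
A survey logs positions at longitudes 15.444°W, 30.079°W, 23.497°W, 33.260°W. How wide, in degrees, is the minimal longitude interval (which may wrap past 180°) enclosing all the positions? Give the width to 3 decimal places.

Sort the longitudes: -33.260°, -30.079°, -23.497°, -15.444°.
Eastward gaps between consecutive values (wrapping around): 3.181°, 6.582°, 8.053°, 342.184°.
Largest gap = 342.184° ⇒ minimal covering band is its complement: 360° − 342.184° = 17.816°.
Band runs from -33.260° eastward to -15.444°.

17.816°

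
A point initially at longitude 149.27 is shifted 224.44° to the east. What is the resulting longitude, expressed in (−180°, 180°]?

Start at +149.27°; shift +224.44° → +373.71°.
+373.71° lies outside (−180°, 180°]; subtract 360° → +13.71°.

+13.71°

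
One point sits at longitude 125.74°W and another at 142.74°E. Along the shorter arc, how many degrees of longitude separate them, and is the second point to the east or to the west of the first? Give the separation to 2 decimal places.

91.52° west

Raw difference: 142.74 − -125.74 = 268.48°.
Normalise into (−180°, 180°]: 268.48° − 360° = -91.52°.
Negative ⇒ the second point lies to the west; separation 91.52°.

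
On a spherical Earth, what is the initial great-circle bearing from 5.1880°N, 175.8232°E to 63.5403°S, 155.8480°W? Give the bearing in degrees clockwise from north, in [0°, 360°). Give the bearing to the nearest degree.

Δλ = -155.8480 − 175.8232 = -331.6712°; wrapped into (−180°, 180°]: 28.3288°.
θ = atan2( sin Δλ · cos φ₂ , cos φ₁ · sin φ₂ − sin φ₁ · cos φ₂ · cos Δλ )
  = atan2(0.21144, -0.92705) = 167.152° → normalised to [0°, 360°): 167.152°.

167°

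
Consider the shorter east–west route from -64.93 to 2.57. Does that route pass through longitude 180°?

Signed shortest Δλ = ((2.57 − -64.93 + 180) mod 360) − 180 = 67.5°.
Going east by 67.5° from -64.93° reaches +2.57° without touching 180°.

No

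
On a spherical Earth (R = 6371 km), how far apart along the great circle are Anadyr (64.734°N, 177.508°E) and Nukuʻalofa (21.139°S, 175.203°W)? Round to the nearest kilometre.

9569 km

Δλ = -175.203 − 177.508 = -352.711°; wrapped into (−180°, 180°]: 7.289°.
Δφ = -21.139 − 64.734 = -85.873°.
a = sin²(Δφ/2) + cos φ₁ · cos φ₂ · sin²(Δλ/2) = 0.465625.
c = 2·atan2(√a, √(1−a)) = 1.50199 rad → d = 6371·c ≈ 9569.19 km.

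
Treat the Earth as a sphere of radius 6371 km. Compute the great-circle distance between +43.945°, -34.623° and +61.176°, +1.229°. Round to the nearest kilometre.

Δλ = 1.229 − -34.623 = 35.852°.
Δφ = 61.176 − 43.945 = 17.231°.
a = sin²(Δφ/2) + cos φ₁ · cos φ₂ · sin²(Δλ/2) = 0.055326.
c = 2·atan2(√a, √(1−a)) = 0.47488 rad → d = 6371·c ≈ 3025.45 km.

3025 km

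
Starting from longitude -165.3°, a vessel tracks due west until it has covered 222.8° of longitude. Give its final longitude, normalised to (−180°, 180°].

-28.1°

Start at -165.3°; shift −222.8° → -388.1°.
-388.1° lies outside (−180°, 180°]; add 360° → -28.1°.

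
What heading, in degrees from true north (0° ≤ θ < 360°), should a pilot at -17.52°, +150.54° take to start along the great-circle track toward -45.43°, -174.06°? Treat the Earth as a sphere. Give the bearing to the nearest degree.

Δλ = -174.06 − 150.54 = -324.60°; wrapped into (−180°, 180°]: 35.40°.
θ = atan2( sin Δλ · cos φ₂ , cos φ₁ · sin φ₂ − sin φ₁ · cos φ₂ · cos Δλ )
  = atan2(0.40653, -0.50714) = 141.284° → normalised to [0°, 360°): 141.284°.

141°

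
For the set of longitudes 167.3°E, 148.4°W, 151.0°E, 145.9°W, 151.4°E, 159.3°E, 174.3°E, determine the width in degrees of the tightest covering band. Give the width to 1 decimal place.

63.1°

Sort the longitudes: -148.4°, -145.9°, +151.0°, +151.4°, +159.3°, +167.3°, +174.3°.
Eastward gaps between consecutive values (wrapping around): 2.5°, 296.9°, 0.4°, 7.9°, 8.0°, 7.0°, 37.3°.
Largest gap = 296.9° ⇒ minimal covering band is its complement: 360° − 296.9° = 63.1°.
Band runs from +151.0° eastward to -145.9°, crossing the antimeridian.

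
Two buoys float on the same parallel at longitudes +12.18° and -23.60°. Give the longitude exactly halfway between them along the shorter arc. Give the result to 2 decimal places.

Signed shortest Δλ from +12.18° to -23.60° is -35.78°.
Midpoint longitude = +12.18° + (-35.78°)/2 = +12.18° − 17.89° = -5.71°.

-5.71°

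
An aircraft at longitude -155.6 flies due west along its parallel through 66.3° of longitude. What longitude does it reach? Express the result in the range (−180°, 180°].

+138.1°

Start at -155.6°; shift −66.3° → -221.9°.
-221.9° lies outside (−180°, 180°]; add 360° → +138.1°.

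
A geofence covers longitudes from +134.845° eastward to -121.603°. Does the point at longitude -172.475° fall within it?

Band width going east from +134.845° to -121.603°: ((-121.603 − 134.845) mod 360) = 103.552°.
Offset of -172.475° east of the west edge: ((-172.475 − 134.845) mod 360) = 52.680°.
52.680° ≤ 103.552° ⇒ inside.

Yes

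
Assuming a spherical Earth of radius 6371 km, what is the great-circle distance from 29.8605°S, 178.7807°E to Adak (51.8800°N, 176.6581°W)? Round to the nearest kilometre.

9100 km

Δλ = -176.6581 − 178.7807 = -355.4388°; wrapped into (−180°, 180°]: 4.5612°.
Δφ = 51.8800 − -29.8605 = 81.7405°.
a = sin²(Δφ/2) + cos φ₁ · cos φ₂ · sin²(Δλ/2) = 0.429019.
c = 2·atan2(√a, √(1−a)) = 1.42835 rad → d = 6371·c ≈ 9100.04 km.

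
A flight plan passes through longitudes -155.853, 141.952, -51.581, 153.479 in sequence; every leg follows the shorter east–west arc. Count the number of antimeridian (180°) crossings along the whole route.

3

Leg 1: -155.853° → +141.952°, shortest Δλ = -62.195° (west) — crosses 180°.
Leg 2: +141.952° → -51.581°, shortest Δλ = 166.467° (east) — crosses 180°.
Leg 3: -51.581° → +153.479°, shortest Δλ = -154.94° (west) — crosses 180°.
Total crossings: 3.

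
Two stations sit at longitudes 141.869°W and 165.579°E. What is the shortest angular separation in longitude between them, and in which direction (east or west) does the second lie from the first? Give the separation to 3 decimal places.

Raw difference: 165.579 − -141.869 = 307.448°.
Normalise into (−180°, 180°]: 307.448° − 360° = -52.552°.
Negative ⇒ the second point lies to the west; separation 52.552°.

52.552° west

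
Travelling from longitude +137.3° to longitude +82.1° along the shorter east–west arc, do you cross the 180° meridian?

Signed shortest Δλ = ((82.1 − 137.3 + 180) mod 360) − 180 = -55.2°.
Going west by 55.2° from +137.3° reaches +82.1° without touching 180°.

No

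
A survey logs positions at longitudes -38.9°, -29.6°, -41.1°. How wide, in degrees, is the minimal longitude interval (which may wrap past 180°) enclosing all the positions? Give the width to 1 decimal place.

11.5°

Sort the longitudes: -41.1°, -38.9°, -29.6°.
Eastward gaps between consecutive values (wrapping around): 2.2°, 9.3°, 348.5°.
Largest gap = 348.5° ⇒ minimal covering band is its complement: 360° − 348.5° = 11.5°.
Band runs from -41.1° eastward to -29.6°.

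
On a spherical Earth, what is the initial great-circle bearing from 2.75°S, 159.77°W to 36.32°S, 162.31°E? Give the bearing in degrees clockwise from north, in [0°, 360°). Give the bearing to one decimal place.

Δλ = 162.31 − -159.77 = 322.08°; wrapped into (−180°, 180°]: -37.92°.
θ = atan2( sin Δλ · cos φ₂ , cos φ₁ · sin φ₂ − sin φ₁ · cos φ₂ · cos Δλ )
  = atan2(-0.49516, -0.56112) = -138.573° → normalised to [0°, 360°): 221.427°.

221.4°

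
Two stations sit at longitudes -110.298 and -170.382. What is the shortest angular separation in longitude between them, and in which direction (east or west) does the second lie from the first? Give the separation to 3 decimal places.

Raw difference: -170.382 − -110.298 = -60.084°.
Normalise into (−180°, 180°]: -60.084° stays -60.084°.
Negative ⇒ the second point lies to the west; separation 60.084°.

60.084° west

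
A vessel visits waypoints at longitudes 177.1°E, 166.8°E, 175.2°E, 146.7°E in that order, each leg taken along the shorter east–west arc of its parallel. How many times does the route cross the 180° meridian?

0

Leg 1: +177.1° → +166.8°, shortest Δλ = -10.3° (west) — does not cross 180°.
Leg 2: +166.8° → +175.2°, shortest Δλ = 8.4° (east) — does not cross 180°.
Leg 3: +175.2° → +146.7°, shortest Δλ = -28.5° (west) — does not cross 180°.
Total crossings: 0.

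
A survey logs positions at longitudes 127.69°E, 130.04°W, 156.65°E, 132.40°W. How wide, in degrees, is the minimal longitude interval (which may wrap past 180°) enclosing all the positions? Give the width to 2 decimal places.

Sort the longitudes: -132.40°, -130.04°, +127.69°, +156.65°.
Eastward gaps between consecutive values (wrapping around): 2.36°, 257.73°, 28.96°, 70.95°.
Largest gap = 257.73° ⇒ minimal covering band is its complement: 360° − 257.73° = 102.27°.
Band runs from +127.69° eastward to -130.04°, crossing the antimeridian.

102.27°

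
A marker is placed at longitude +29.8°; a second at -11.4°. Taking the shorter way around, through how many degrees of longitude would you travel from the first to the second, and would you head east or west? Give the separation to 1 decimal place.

41.2° west

Raw difference: -11.4 − 29.8 = -41.2°.
Normalise into (−180°, 180°]: -41.2° stays -41.2°.
Negative ⇒ the second point lies to the west; separation 41.2°.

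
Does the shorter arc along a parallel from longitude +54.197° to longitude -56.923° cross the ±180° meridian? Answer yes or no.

Signed shortest Δλ = ((-56.923 − 54.197 + 180) mod 360) − 180 = -111.12°.
Going west by 111.12° from +54.197° reaches -56.923° without touching 180°.

No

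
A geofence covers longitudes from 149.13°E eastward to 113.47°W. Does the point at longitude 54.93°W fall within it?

Band width going east from +149.13° to -113.47°: ((-113.47 − 149.13) mod 360) = 97.40°.
Offset of -54.93° east of the west edge: ((-54.93 − 149.13) mod 360) = 155.94°.
155.94° > 97.40° ⇒ outside.

No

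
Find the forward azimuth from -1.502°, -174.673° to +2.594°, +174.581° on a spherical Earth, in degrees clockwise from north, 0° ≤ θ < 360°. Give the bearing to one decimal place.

290.9°

Δλ = 174.581 − -174.673 = 349.254°; wrapped into (−180°, 180°]: -10.746°.
θ = atan2( sin Δλ · cos φ₂ , cos φ₁ · sin φ₂ − sin φ₁ · cos φ₂ · cos Δλ )
  = atan2(-0.18626, 0.07097) = -69.143° → normalised to [0°, 360°): 290.857°.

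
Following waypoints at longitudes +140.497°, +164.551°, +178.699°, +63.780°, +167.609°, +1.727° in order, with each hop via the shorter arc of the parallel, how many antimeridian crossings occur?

0

Leg 1: +140.497° → +164.551°, shortest Δλ = 24.054° (east) — does not cross 180°.
Leg 2: +164.551° → +178.699°, shortest Δλ = 14.148° (east) — does not cross 180°.
Leg 3: +178.699° → +63.780°, shortest Δλ = -114.919° (west) — does not cross 180°.
Leg 4: +63.780° → +167.609°, shortest Δλ = 103.829° (east) — does not cross 180°.
Leg 5: +167.609° → +1.727°, shortest Δλ = -165.882° (west) — does not cross 180°.
Total crossings: 0.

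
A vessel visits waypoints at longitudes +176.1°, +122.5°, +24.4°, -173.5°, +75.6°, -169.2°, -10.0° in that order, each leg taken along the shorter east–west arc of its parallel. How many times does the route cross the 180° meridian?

Leg 1: +176.1° → +122.5°, shortest Δλ = -53.6° (west) — does not cross 180°.
Leg 2: +122.5° → +24.4°, shortest Δλ = -98.1° (west) — does not cross 180°.
Leg 3: +24.4° → -173.5°, shortest Δλ = 162.1° (east) — crosses 180°.
Leg 4: -173.5° → +75.6°, shortest Δλ = -110.9° (west) — crosses 180°.
Leg 5: +75.6° → -169.2°, shortest Δλ = 115.2° (east) — crosses 180°.
Leg 6: -169.2° → -10.0°, shortest Δλ = 159.2° (east) — does not cross 180°.
Total crossings: 3.

3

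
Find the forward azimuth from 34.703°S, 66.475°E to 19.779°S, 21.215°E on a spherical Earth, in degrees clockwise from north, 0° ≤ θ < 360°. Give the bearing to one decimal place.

278.4°

Δλ = 21.215 − 66.475 = -45.260°.
θ = atan2( sin Δλ · cos φ₂ , cos φ₁ · sin φ₂ − sin φ₁ · cos φ₂ · cos Δλ )
  = atan2(-0.66840, 0.09890) = -81.583° → normalised to [0°, 360°): 278.417°.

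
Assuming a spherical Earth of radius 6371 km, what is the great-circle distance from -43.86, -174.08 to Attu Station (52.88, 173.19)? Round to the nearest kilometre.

10826 km

Δλ = 173.19 − -174.08 = 347.27°; wrapped into (−180°, 180°]: -12.73°.
Δφ = 52.88 − -43.86 = 96.74°.
a = sin²(Δφ/2) + cos φ₁ · cos φ₂ · sin²(Δλ/2) = 0.564030.
c = 2·atan2(√a, √(1−a)) = 1.69921 rad → d = 6371·c ≈ 10825.66 km.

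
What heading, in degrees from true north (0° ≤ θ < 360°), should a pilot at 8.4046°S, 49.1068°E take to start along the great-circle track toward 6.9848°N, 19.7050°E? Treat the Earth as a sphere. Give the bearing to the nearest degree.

297°

Δλ = 19.7050 − 49.1068 = -29.4018°.
θ = atan2( sin Δλ · cos φ₂ , cos φ₁ · sin φ₂ − sin φ₁ · cos φ₂ · cos Δλ )
  = atan2(-0.48729, 0.24669) = -63.149° → normalised to [0°, 360°): 296.851°.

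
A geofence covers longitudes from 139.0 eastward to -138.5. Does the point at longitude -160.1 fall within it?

Band width going east from +139.0° to -138.5°: ((-138.5 − 139.0) mod 360) = 82.5°.
Offset of -160.1° east of the west edge: ((-160.1 − 139.0) mod 360) = 60.9°.
60.9° ≤ 82.5° ⇒ inside.

Yes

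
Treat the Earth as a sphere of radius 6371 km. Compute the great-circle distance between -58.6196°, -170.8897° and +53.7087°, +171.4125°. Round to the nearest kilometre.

Δλ = 171.4125 − -170.8897 = 342.3022°; wrapped into (−180°, 180°]: -17.6978°.
Δφ = 53.7087 − -58.6196 = 112.3283°.
a = sin²(Δφ/2) + cos φ₁ · cos φ₂ · sin²(Δλ/2) = 0.697250.
c = 2·atan2(√a, √(1−a)) = 1.97632 rad → d = 6371·c ≈ 12591.13 km.

12591 km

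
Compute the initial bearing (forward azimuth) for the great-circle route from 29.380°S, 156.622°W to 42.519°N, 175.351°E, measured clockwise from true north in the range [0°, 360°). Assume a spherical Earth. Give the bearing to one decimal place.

Δλ = 175.351 − -156.622 = 331.973°; wrapped into (−180°, 180°]: -28.027°.
θ = atan2( sin Δλ · cos φ₂ , cos φ₁ · sin φ₂ − sin φ₁ · cos φ₂ · cos Δλ )
  = atan2(-0.34633, 0.90810) = -20.876° → normalised to [0°, 360°): 339.124°.

339.1°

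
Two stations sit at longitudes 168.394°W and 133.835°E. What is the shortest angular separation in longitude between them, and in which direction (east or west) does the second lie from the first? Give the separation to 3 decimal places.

57.771° west

Raw difference: 133.835 − -168.394 = 302.229°.
Normalise into (−180°, 180°]: 302.229° − 360° = -57.771°.
Negative ⇒ the second point lies to the west; separation 57.771°.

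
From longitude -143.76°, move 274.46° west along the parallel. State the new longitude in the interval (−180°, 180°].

-58.22°

Start at -143.76°; shift −274.46° → -418.22°.
-418.22° lies outside (−180°, 180°]; add 360° → -58.22°.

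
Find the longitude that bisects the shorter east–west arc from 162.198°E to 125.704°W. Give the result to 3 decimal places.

161.753°W

Signed shortest Δλ from +162.198° to -125.704° is +72.098°.
Midpoint longitude = +162.198° + (+72.098°)/2 = +162.198° + 36.049° = +198.247°.
Normalise into (−180°, 180°]: -161.753°.
(The naïve average (+162.198 + -125.704)/2 = 18.247° is on the wrong side of the globe.)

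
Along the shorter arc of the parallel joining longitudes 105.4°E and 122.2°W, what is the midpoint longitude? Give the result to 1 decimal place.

Signed shortest Δλ from +105.4° to -122.2° is +132.4°.
Midpoint longitude = +105.4° + (+132.4°)/2 = +105.4° + 66.2° = +171.6°.
(The naïve average (+105.4 + -122.2)/2 = -8.4° is on the wrong side of the globe.)

171.6°E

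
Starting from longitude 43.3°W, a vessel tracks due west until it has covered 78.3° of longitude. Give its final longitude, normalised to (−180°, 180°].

Start at -43.3°; shift −78.3° → -121.6°.
-121.6° already lies in (−180°, 180°].

121.6°W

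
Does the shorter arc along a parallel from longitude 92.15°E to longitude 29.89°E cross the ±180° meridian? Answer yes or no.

Signed shortest Δλ = ((29.89 − 92.15 + 180) mod 360) − 180 = -62.26°.
Going west by 62.26° from +92.15° reaches +29.89° without touching 180°.

No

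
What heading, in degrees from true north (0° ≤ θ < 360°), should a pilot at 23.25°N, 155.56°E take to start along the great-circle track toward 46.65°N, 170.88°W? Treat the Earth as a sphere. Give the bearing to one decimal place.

Δλ = -170.88 − 155.56 = -326.44°; wrapped into (−180°, 180°]: 33.56°.
θ = atan2( sin Δλ · cos φ₂ , cos φ₁ · sin φ₂ − sin φ₁ · cos φ₂ · cos Δλ )
  = atan2(0.37948, 0.44232) = 40.627° → normalised to [0°, 360°): 40.627°.

40.6°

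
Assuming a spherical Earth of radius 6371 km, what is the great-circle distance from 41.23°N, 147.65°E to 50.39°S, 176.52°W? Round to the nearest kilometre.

Δλ = -176.52 − 147.65 = -324.17°; wrapped into (−180°, 180°]: 35.83°.
Δφ = -50.39 − 41.23 = -91.62°.
a = sin²(Δφ/2) + cos φ₁ · cos φ₂ · sin²(Δλ/2) = 0.559505.
c = 2·atan2(√a, √(1−a)) = 1.69009 rad → d = 6371·c ≈ 10767.56 km.

10768 km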